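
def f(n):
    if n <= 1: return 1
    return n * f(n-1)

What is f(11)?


f(11)
= 11 * f(10)
= 11 * 10 * f(9)
= 11 * 10 * 9 * f(8)
= 11 * 10 * 9 * 8 * f(7)
= 11 * 10 * 9 * 8 * 7 * f(6)
= 11 * 10 * 9 * 8 * 7 * 6 * f(5)
= 11 * 10 * 9 * 8 * 7 * 6 * 5 * f(4)
= 11 * 10 * 9 * 8 * 7 * 6 * 5 * 4 * f(3)
= 11 * 10 * 9 * 8 * 7 * 6 * 5 * 4 * 3 * f(2)
= 11 * 10 * 9 * 8 * 7 * 6 * 5 * 4 * 3 * 2 * f(1)
= 11 * 10 * 9 * 8 * 7 * 6 * 5 * 4 * 3 * 2 * 1
= 39916800

39916800


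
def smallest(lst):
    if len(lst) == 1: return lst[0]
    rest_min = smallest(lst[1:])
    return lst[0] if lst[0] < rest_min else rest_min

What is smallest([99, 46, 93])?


smallest([99, 46, 93]): compare 99 with smallest([46, 93])
smallest([46, 93]): compare 46 with smallest([93])
smallest([93]) = 93  (base case)
Compare 46 with 93 -> 46
Compare 99 with 46 -> 46

46


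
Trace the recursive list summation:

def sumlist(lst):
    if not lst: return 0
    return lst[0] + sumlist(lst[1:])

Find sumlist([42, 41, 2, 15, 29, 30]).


sumlist([42, 41, 2, 15, 29, 30]) = 42 + sumlist([41, 2, 15, 29, 30])
sumlist([41, 2, 15, 29, 30]) = 41 + sumlist([2, 15, 29, 30])
sumlist([2, 15, 29, 30]) = 2 + sumlist([15, 29, 30])
sumlist([15, 29, 30]) = 15 + sumlist([29, 30])
sumlist([29, 30]) = 29 + sumlist([30])
sumlist([30]) = 30 + sumlist([])
sumlist([]) = 0  (base case)
Total: 42 + 41 + 2 + 15 + 29 + 30 + 0 = 159

159


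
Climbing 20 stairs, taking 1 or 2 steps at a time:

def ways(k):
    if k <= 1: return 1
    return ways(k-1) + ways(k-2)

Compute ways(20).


Building up from base cases:
ways(0) = 1
ways(1) = 1
ways(2) = ways(1) + ways(0) = 1 + 1 = 2
ways(3) = ways(2) + ways(1) = 2 + 1 = 3
ways(4) = ways(3) + ways(2) = 3 + 2 = 5
ways(5) = ways(4) + ways(3) = 5 + 3 = 8
ways(6) = ways(5) + ways(4) = 8 + 5 = 13
ways(7) = ways(6) + ways(5) = 13 + 8 = 21
ways(8) = ways(7) + ways(6) = 21 + 13 = 34
ways(9) = ways(8) + ways(7) = 34 + 21 = 55
ways(10) = ways(9) + ways(8) = 55 + 34 = 89
ways(11) = ways(10) + ways(9) = 89 + 55 = 144
ways(12) = ways(11) + ways(10) = 144 + 89 = 233
ways(13) = ways(12) + ways(11) = 233 + 144 = 377
ways(14) = ways(13) + ways(12) = 377 + 233 = 610
ways(15) = ways(14) + ways(13) = 610 + 377 = 987
ways(16) = ways(15) + ways(14) = 987 + 610 = 1597
ways(17) = ways(16) + ways(15) = 1597 + 987 = 2584
ways(18) = ways(17) + ways(16) = 2584 + 1597 = 4181
ways(19) = ways(18) + ways(17) = 4181 + 2584 = 6765
ways(20) = ways(19) + ways(18) = 6765 + 4181 = 10946

10946


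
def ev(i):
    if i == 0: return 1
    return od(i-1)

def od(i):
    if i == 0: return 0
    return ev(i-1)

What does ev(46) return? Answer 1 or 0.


ev(46) = od(45)
od(45) = ev(44)
ev(44) = od(43)
od(43) = ev(42)
ev(42) = od(41)
od(41) = ev(40)
ev(40) = od(39)
od(39) = ev(38)
ev(38) = od(37)
od(37) = ev(36)
ev(36) = od(35)
od(35) = ev(34)
ev(34) = od(33)
od(33) = ev(32)
ev(32) = od(31)
od(31) = ev(30)
ev(30) = od(29)
od(29) = ev(28)
ev(28) = od(27)
od(27) = ev(26)
ev(26) = od(25)
od(25) = ev(24)
ev(24) = od(23)
od(23) = ev(22)
ev(22) = od(21)
od(21) = ev(20)
ev(20) = od(19)
od(19) = ev(18)
ev(18) = od(17)
od(17) = ev(16)
ev(16) = od(15)
od(15) = ev(14)
ev(14) = od(13)
od(13) = ev(12)
ev(12) = od(11)
od(11) = ev(10)
ev(10) = od(9)
od(9) = ev(8)
ev(8) = od(7)
od(7) = ev(6)
ev(6) = od(5)
od(5) = ev(4)
ev(4) = od(3)
od(3) = ev(2)
ev(2) = od(1)
od(1) = ev(0)
ev(0) = 1  (base case)
Result: 1

1


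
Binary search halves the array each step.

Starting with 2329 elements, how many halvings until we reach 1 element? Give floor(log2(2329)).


2329 / 2 = 1164
1164 / 2 = 582
582 / 2 = 291
291 / 2 = 145
145 / 2 = 72
72 / 2 = 36
36 / 2 = 18
18 / 2 = 9
9 / 2 = 4
4 / 2 = 2
2 / 2 = 1
Reached 1 after 11 halvings

11


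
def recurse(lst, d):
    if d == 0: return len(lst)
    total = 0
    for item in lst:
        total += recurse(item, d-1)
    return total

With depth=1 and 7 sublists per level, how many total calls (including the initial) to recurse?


At depth 0 (root): 1 call
At depth 1: each of 1 parents calls recurse on 7 children = 7 calls
Total: 1 + 7 = 8

8


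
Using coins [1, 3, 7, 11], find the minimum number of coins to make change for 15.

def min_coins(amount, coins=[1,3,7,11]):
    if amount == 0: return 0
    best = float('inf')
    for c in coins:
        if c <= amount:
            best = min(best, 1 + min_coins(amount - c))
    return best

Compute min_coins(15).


Building up with DP:
min_coins(0) = 0
min_coins(1) = min(1+min_coins(0)=1+0=1) = 1
min_coins(2) = min(1+min_coins(1)=1+1=2) = 2
min_coins(3) = min(1+min_coins(2)=1+2=3, 1+min_coins(0)=1+0=1) = 1
min_coins(4) = min(1+min_coins(3)=1+1=2, 1+min_coins(1)=1+1=2) = 2
min_coins(5) = min(1+min_coins(4)=1+2=3, 1+min_coins(2)=1+2=3) = 3
min_coins(6) = min(1+min_coins(5)=1+3=4, 1+min_coins(3)=1+1=2) = 2
min_coins(7) = min(1+min_coins(6)=1+2=3, 1+min_coins(4)=1+2=3, 1+min_coins(0)=1+0=1) = 1
min_coins(8) = min(1+min_coins(7)=1+1=2, 1+min_coins(5)=1+3=4, 1+min_coins(1)=1+1=2) = 2
min_coins(9) = min(1+min_coins(8)=1+2=3, 1+min_coins(6)=1+2=3, 1+min_coins(2)=1+2=3) = 3
min_coins(10) = min(1+min_coins(9)=1+3=4, 1+min_coins(7)=1+1=2, 1+min_coins(3)=1+1=2) = 2
min_coins(11) = min(1+min_coins(10)=1+2=3, 1+min_coins(8)=1+2=3, 1+min_coins(4)=1+2=3, 1+min_coins(0)=1+0=1) = 1
min_coins(12) = min(1+min_coins(11)=1+1=2, 1+min_coins(9)=1+3=4, 1+min_coins(5)=1+3=4, 1+min_coins(1)=1+1=2) = 2
min_coins(13) = min(1+min_coins(12)=1+2=3, 1+min_coins(10)=1+2=3, 1+min_coins(6)=1+2=3, 1+min_coins(2)=1+2=3) = 3
min_coins(14) = min(1+min_coins(13)=1+3=4, 1+min_coins(11)=1+1=2, 1+min_coins(7)=1+1=2, 1+min_coins(3)=1+1=2) = 2
min_coins(15) = min(1+min_coins(14)=1+2=3, 1+min_coins(12)=1+2=3, 1+min_coins(8)=1+2=3, 1+min_coins(4)=1+2=3) = 3

3


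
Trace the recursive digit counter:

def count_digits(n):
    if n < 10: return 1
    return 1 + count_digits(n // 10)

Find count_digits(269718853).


count_digits(269718853) = 1 + count_digits(26971885)
count_digits(26971885) = 1 + count_digits(2697188)
count_digits(2697188) = 1 + count_digits(269718)
count_digits(269718) = 1 + count_digits(26971)
count_digits(26971) = 1 + count_digits(2697)
count_digits(2697) = 1 + count_digits(269)
count_digits(269) = 1 + count_digits(26)
count_digits(26) = 1 + count_digits(2)
count_digits(2) = 1  (base case: 2 < 10)
Unwinding: 1 + 1 + 1 + 1 + 1 + 1 + 1 + 1 + 1 = 9

9


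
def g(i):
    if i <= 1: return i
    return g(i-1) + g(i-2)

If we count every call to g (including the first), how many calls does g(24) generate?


Let C(n) = total calls for g(n)
C(0) = 1, C(1) = 1
C(2) = 1 + C(1) + C(0) = 1 + 1 + 1 = 3
C(3) = 1 + C(2) + C(1) = 1 + 3 + 1 = 5
C(4) = 1 + C(3) + C(2) = 1 + 5 + 3 = 9
C(5) = 1 + C(4) + C(3) = 1 + 9 + 5 = 15
C(6) = 1 + C(5) + C(4) = 1 + 15 + 9 = 25
C(7) = 1 + C(6) + C(5) = 1 + 25 + 15 = 41
C(8) = 1 + C(7) + C(6) = 1 + 41 + 25 = 67
C(9) = 1 + C(8) + C(7) = 1 + 67 + 41 = 109
C(10) = 1 + C(9) + C(8) = 1 + 109 + 67 = 177
C(11) = 1 + C(10) + C(9) = 1 + 177 + 109 = 287
C(12) = 1 + C(11) + C(10) = 1 + 287 + 177 = 465
C(13) = 1 + C(12) + C(11) = 1 + 465 + 287 = 753
C(14) = 1 + C(13) + C(12) = 1 + 753 + 465 = 1219
C(15) = 1 + C(14) + C(13) = 1 + 1219 + 753 = 1973
C(16) = 1 + C(15) + C(14) = 1 + 1973 + 1219 = 3193
C(17) = 1 + C(16) + C(15) = 1 + 3193 + 1973 = 5167
C(18) = 1 + C(17) + C(16) = 1 + 5167 + 3193 = 8361
C(19) = 1 + C(18) + C(17) = 1 + 8361 + 5167 = 13529
C(20) = 1 + C(19) + C(18) = 1 + 13529 + 8361 = 21891
C(21) = 1 + C(20) + C(19) = 1 + 21891 + 13529 = 35421
C(22) = 1 + C(21) + C(20) = 1 + 35421 + 21891 = 57313
C(23) = 1 + C(22) + C(21) = 1 + 57313 + 35421 = 92735
C(24) = 1 + C(23) + C(22) = 1 + 92735 + 57313 = 150049

150049


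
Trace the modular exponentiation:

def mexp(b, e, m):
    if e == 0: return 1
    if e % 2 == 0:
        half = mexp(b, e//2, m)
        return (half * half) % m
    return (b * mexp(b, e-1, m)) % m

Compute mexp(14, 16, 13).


mexp(14, 16, 13): e is even, compute mexp(14, 8, 13)
  mexp(14, 8, 13): e is even, compute mexp(14, 4, 13)
    mexp(14, 4, 13): e is even, compute mexp(14, 2, 13)
      mexp(14, 2, 13): e is even, compute mexp(14, 1, 13)
        mexp(14, 1, 13): e is odd, compute mexp(14, 0, 13)
          mexp(14, 0, 13) = 1
        (14 * 1) % 13 = 1
      half=1, (1*1) % 13 = 1
    half=1, (1*1) % 13 = 1
  half=1, (1*1) % 13 = 1
half=1, (1*1) % 13 = 1

1


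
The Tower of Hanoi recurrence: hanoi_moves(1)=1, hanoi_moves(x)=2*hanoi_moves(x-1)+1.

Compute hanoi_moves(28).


hanoi_moves(28) = 2 * hanoi_moves(27) + 1
hanoi_moves(27) = 2 * hanoi_moves(26) + 1
hanoi_moves(26) = 2 * hanoi_moves(25) + 1
hanoi_moves(25) = 2 * hanoi_moves(24) + 1
hanoi_moves(24) = 2 * hanoi_moves(23) + 1
hanoi_moves(23) = 2 * hanoi_moves(22) + 1
hanoi_moves(22) = 2 * hanoi_moves(21) + 1
hanoi_moves(21) = 2 * hanoi_moves(20) + 1
hanoi_moves(20) = 2 * hanoi_moves(19) + 1
hanoi_moves(19) = 2 * hanoi_moves(18) + 1
hanoi_moves(18) = 2 * hanoi_moves(17) + 1
hanoi_moves(17) = 2 * hanoi_moves(16) + 1
hanoi_moves(16) = 2 * hanoi_moves(15) + 1
hanoi_moves(15) = 2 * hanoi_moves(14) + 1
hanoi_moves(14) = 2 * hanoi_moves(13) + 1
hanoi_moves(13) = 2 * hanoi_moves(12) + 1
hanoi_moves(12) = 2 * hanoi_moves(11) + 1
hanoi_moves(11) = 2 * hanoi_moves(10) + 1
hanoi_moves(10) = 2 * hanoi_moves(9) + 1
hanoi_moves(9) = 2 * hanoi_moves(8) + 1
hanoi_moves(8) = 2 * hanoi_moves(7) + 1
hanoi_moves(7) = 2 * hanoi_moves(6) + 1
hanoi_moves(6) = 2 * hanoi_moves(5) + 1
hanoi_moves(5) = 2 * hanoi_moves(4) + 1
hanoi_moves(4) = 2 * hanoi_moves(3) + 1
hanoi_moves(3) = 2 * hanoi_moves(2) + 1
hanoi_moves(2) = 2 * hanoi_moves(1) + 1
hanoi_moves(1) = 1  (base case)
hanoi_moves(2) = 2 * 1 + 1 = 3
hanoi_moves(3) = 2 * 3 + 1 = 7
hanoi_moves(4) = 2 * 7 + 1 = 15
hanoi_moves(5) = 2 * 15 + 1 = 31
hanoi_moves(6) = 2 * 31 + 1 = 63
hanoi_moves(7) = 2 * 63 + 1 = 127
hanoi_moves(8) = 2 * 127 + 1 = 255
hanoi_moves(9) = 2 * 255 + 1 = 511
hanoi_moves(10) = 2 * 511 + 1 = 1023
hanoi_moves(11) = 2 * 1023 + 1 = 2047
hanoi_moves(12) = 2 * 2047 + 1 = 4095
hanoi_moves(13) = 2 * 4095 + 1 = 8191
hanoi_moves(14) = 2 * 8191 + 1 = 16383
hanoi_moves(15) = 2 * 16383 + 1 = 32767
hanoi_moves(16) = 2 * 32767 + 1 = 65535
hanoi_moves(17) = 2 * 65535 + 1 = 131071
hanoi_moves(18) = 2 * 131071 + 1 = 262143
hanoi_moves(19) = 2 * 262143 + 1 = 524287
hanoi_moves(20) = 2 * 524287 + 1 = 1048575
hanoi_moves(21) = 2 * 1048575 + 1 = 2097151
hanoi_moves(22) = 2 * 2097151 + 1 = 4194303
hanoi_moves(23) = 2 * 4194303 + 1 = 8388607
hanoi_moves(24) = 2 * 8388607 + 1 = 16777215
hanoi_moves(25) = 2 * 16777215 + 1 = 33554431
hanoi_moves(26) = 2 * 33554431 + 1 = 67108863
hanoi_moves(27) = 2 * 67108863 + 1 = 134217727
hanoi_moves(28) = 2 * 134217727 + 1 = 268435455

268435455


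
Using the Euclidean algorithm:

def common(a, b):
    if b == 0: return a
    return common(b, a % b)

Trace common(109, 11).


common(109, 11) = common(11, 10)
common(11, 10) = common(10, 1)
common(10, 1) = common(1, 0)
common(1, 0) = 1  (base case)

1


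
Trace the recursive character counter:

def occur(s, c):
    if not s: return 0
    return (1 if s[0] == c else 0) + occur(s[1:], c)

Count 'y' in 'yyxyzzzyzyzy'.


s[0]='y' == 'y' -> 1
s[0]='y' == 'y' -> 1
s[0]='x' != 'y' -> 0
s[0]='y' == 'y' -> 1
s[0]='z' != 'y' -> 0
s[0]='z' != 'y' -> 0
s[0]='z' != 'y' -> 0
s[0]='y' == 'y' -> 1
s[0]='z' != 'y' -> 0
s[0]='y' == 'y' -> 1
s[0]='z' != 'y' -> 0
s[0]='y' == 'y' -> 1
Sum: 1 + 1 + 0 + 1 + 0 + 0 + 0 + 1 + 0 + 1 + 0 + 1 = 6

6


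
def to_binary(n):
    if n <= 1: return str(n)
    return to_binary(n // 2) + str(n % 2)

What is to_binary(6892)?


to_binary(6892) = to_binary(3446) + '0'
to_binary(3446) = to_binary(1723) + '0'
to_binary(1723) = to_binary(861) + '1'
to_binary(861) = to_binary(430) + '1'
to_binary(430) = to_binary(215) + '0'
to_binary(215) = to_binary(107) + '1'
to_binary(107) = to_binary(53) + '1'
to_binary(53) = to_binary(26) + '1'
to_binary(26) = to_binary(13) + '0'
to_binary(13) = to_binary(6) + '1'
to_binary(6) = to_binary(3) + '0'
to_binary(3) = to_binary(1) + '1'
to_binary(1) = '1'  (base case)
Concatenating: '1' + '1' + '0' + '1' + '0' + '1' + '1' + '1' + '0' + '1' + '1' + '0' + '0' = '1101011101100'

1101011101100


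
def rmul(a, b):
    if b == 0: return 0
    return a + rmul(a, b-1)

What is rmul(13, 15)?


rmul(13, 15) = 13 + rmul(13, 14)
rmul(13, 14) = 13 + rmul(13, 13)
rmul(13, 13) = 13 + rmul(13, 12)
rmul(13, 12) = 13 + rmul(13, 11)
rmul(13, 11) = 13 + rmul(13, 10)
rmul(13, 10) = 13 + rmul(13, 9)
rmul(13, 9) = 13 + rmul(13, 8)
rmul(13, 8) = 13 + rmul(13, 7)
rmul(13, 7) = 13 + rmul(13, 6)
rmul(13, 6) = 13 + rmul(13, 5)
rmul(13, 5) = 13 + rmul(13, 4)
rmul(13, 4) = 13 + rmul(13, 3)
rmul(13, 3) = 13 + rmul(13, 2)
rmul(13, 2) = 13 + rmul(13, 1)
rmul(13, 1) = 13 + rmul(13, 0)
rmul(13, 0) = 0  (base case)
Total: 13 + 13 + 13 + 13 + 13 + 13 + 13 + 13 + 13 + 13 + 13 + 13 + 13 + 13 + 13 + 0 = 195

195


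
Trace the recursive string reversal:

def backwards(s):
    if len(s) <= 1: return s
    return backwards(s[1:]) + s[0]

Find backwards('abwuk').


backwards('abwuk') = backwards('bwuk') + 'a'
backwards('bwuk') = backwards('wuk') + 'b'
backwards('wuk') = backwards('uk') + 'w'
backwards('uk') = backwards('k') + 'u'
backwards('k') = 'k'  (base case)
Concatenating: 'k' + 'u' + 'w' + 'b' + 'a' = 'kuwba'

kuwba


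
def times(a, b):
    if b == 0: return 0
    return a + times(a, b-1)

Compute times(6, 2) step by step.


times(6, 2) = 6 + times(6, 1)
times(6, 1) = 6 + times(6, 0)
times(6, 0) = 0  (base case)
Total: 6 + 6 + 0 = 12

12


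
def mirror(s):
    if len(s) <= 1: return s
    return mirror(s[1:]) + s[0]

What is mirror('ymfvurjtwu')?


mirror('ymfvurjtwu') = mirror('mfvurjtwu') + 'y'
mirror('mfvurjtwu') = mirror('fvurjtwu') + 'm'
mirror('fvurjtwu') = mirror('vurjtwu') + 'f'
mirror('vurjtwu') = mirror('urjtwu') + 'v'
mirror('urjtwu') = mirror('rjtwu') + 'u'
mirror('rjtwu') = mirror('jtwu') + 'r'
mirror('jtwu') = mirror('twu') + 'j'
mirror('twu') = mirror('wu') + 't'
mirror('wu') = mirror('u') + 'w'
mirror('u') = 'u'  (base case)
Concatenating: 'u' + 'w' + 't' + 'j' + 'r' + 'u' + 'v' + 'f' + 'm' + 'y' = 'uwtjruvfmy'

uwtjruvfmy


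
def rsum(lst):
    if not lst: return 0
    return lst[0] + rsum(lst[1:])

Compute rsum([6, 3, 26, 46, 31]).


rsum([6, 3, 26, 46, 31]) = 6 + rsum([3, 26, 46, 31])
rsum([3, 26, 46, 31]) = 3 + rsum([26, 46, 31])
rsum([26, 46, 31]) = 26 + rsum([46, 31])
rsum([46, 31]) = 46 + rsum([31])
rsum([31]) = 31 + rsum([])
rsum([]) = 0  (base case)
Total: 6 + 3 + 26 + 46 + 31 + 0 = 112

112


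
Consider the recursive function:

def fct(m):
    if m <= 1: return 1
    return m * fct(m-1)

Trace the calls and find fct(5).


fct(5)
= 5 * fct(4)
= 5 * 4 * fct(3)
= 5 * 4 * 3 * fct(2)
= 5 * 4 * 3 * 2 * fct(1)
= 5 * 4 * 3 * 2 * 1
= 120

120


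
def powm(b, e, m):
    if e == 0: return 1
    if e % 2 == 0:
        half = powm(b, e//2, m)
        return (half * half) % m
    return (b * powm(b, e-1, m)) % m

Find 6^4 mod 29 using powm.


powm(6, 4, 29): e is even, compute powm(6, 2, 29)
  powm(6, 2, 29): e is even, compute powm(6, 1, 29)
    powm(6, 1, 29): e is odd, compute powm(6, 0, 29)
      powm(6, 0, 29) = 1
    (6 * 1) % 29 = 6
  half=6, (6*6) % 29 = 7
half=7, (7*7) % 29 = 20

20


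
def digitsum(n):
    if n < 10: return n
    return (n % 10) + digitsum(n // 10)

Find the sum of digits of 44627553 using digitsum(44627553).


digitsum(44627553) = 3 + digitsum(4462755)
digitsum(4462755) = 5 + digitsum(446275)
digitsum(446275) = 5 + digitsum(44627)
digitsum(44627) = 7 + digitsum(4462)
digitsum(4462) = 2 + digitsum(446)
digitsum(446) = 6 + digitsum(44)
digitsum(44) = 4 + digitsum(4)
digitsum(4) = 4  (base case)
Total: 3 + 5 + 5 + 7 + 2 + 6 + 4 + 4 = 36

36


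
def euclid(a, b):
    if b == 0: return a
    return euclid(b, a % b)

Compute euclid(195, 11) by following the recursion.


euclid(195, 11) = euclid(11, 8)
euclid(11, 8) = euclid(8, 3)
euclid(8, 3) = euclid(3, 2)
euclid(3, 2) = euclid(2, 1)
euclid(2, 1) = euclid(1, 0)
euclid(1, 0) = 1  (base case)

1


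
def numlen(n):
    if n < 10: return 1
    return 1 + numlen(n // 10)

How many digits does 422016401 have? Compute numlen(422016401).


numlen(422016401) = 1 + numlen(42201640)
numlen(42201640) = 1 + numlen(4220164)
numlen(4220164) = 1 + numlen(422016)
numlen(422016) = 1 + numlen(42201)
numlen(42201) = 1 + numlen(4220)
numlen(4220) = 1 + numlen(422)
numlen(422) = 1 + numlen(42)
numlen(42) = 1 + numlen(4)
numlen(4) = 1  (base case: 4 < 10)
Unwinding: 1 + 1 + 1 + 1 + 1 + 1 + 1 + 1 + 1 = 9

9


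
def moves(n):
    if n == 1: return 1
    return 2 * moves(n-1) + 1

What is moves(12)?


moves(12) = 2 * moves(11) + 1
moves(11) = 2 * moves(10) + 1
moves(10) = 2 * moves(9) + 1
moves(9) = 2 * moves(8) + 1
moves(8) = 2 * moves(7) + 1
moves(7) = 2 * moves(6) + 1
moves(6) = 2 * moves(5) + 1
moves(5) = 2 * moves(4) + 1
moves(4) = 2 * moves(3) + 1
moves(3) = 2 * moves(2) + 1
moves(2) = 2 * moves(1) + 1
moves(1) = 1  (base case)
moves(2) = 2 * 1 + 1 = 3
moves(3) = 2 * 3 + 1 = 7
moves(4) = 2 * 7 + 1 = 15
moves(5) = 2 * 15 + 1 = 31
moves(6) = 2 * 31 + 1 = 63
moves(7) = 2 * 63 + 1 = 127
moves(8) = 2 * 127 + 1 = 255
moves(9) = 2 * 255 + 1 = 511
moves(10) = 2 * 511 + 1 = 1023
moves(11) = 2 * 1023 + 1 = 2047
moves(12) = 2 * 2047 + 1 = 4095

4095


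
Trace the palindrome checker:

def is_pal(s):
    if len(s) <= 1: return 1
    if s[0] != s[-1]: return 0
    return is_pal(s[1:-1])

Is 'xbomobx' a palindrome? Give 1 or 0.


is_pal('xbomobx'): s[0]='x' == s[-1]='x' -> check is_pal('bomob')
is_pal('bomob'): s[0]='b' == s[-1]='b' -> check is_pal('omo')
is_pal('omo'): s[0]='o' == s[-1]='o' -> check is_pal('m')
is_pal('m'): len <= 1 -> return 1  (base case)
Result: 1 (palindrome)

1


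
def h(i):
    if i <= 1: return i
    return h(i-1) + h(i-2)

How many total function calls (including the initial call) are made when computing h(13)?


Let C(n) = total calls for h(n)
C(0) = 1, C(1) = 1
C(2) = 1 + C(1) + C(0) = 1 + 1 + 1 = 3
C(3) = 1 + C(2) + C(1) = 1 + 3 + 1 = 5
C(4) = 1 + C(3) + C(2) = 1 + 5 + 3 = 9
C(5) = 1 + C(4) + C(3) = 1 + 9 + 5 = 15
C(6) = 1 + C(5) + C(4) = 1 + 15 + 9 = 25
C(7) = 1 + C(6) + C(5) = 1 + 25 + 15 = 41
C(8) = 1 + C(7) + C(6) = 1 + 41 + 25 = 67
C(9) = 1 + C(8) + C(7) = 1 + 67 + 41 = 109
C(10) = 1 + C(9) + C(8) = 1 + 109 + 67 = 177
C(11) = 1 + C(10) + C(9) = 1 + 177 + 109 = 287
C(12) = 1 + C(11) + C(10) = 1 + 287 + 177 = 465
C(13) = 1 + C(12) + C(11) = 1 + 465 + 287 = 753

753


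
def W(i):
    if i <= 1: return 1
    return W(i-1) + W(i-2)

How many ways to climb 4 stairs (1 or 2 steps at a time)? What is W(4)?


Building up from base cases:
W(0) = 1
W(1) = 1
W(2) = W(1) + W(0) = 1 + 1 = 2
W(3) = W(2) + W(1) = 2 + 1 = 3
W(4) = W(3) + W(2) = 3 + 2 = 5

5


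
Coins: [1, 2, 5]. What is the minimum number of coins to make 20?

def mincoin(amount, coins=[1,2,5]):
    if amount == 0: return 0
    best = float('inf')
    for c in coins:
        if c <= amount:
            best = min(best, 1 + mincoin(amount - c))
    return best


Building up with DP:
mincoin(0) = 0
mincoin(1) = min(1+mincoin(0)=1+0=1) = 1
mincoin(2) = min(1+mincoin(1)=1+1=2, 1+mincoin(0)=1+0=1) = 1
mincoin(3) = min(1+mincoin(2)=1+1=2, 1+mincoin(1)=1+1=2) = 2
mincoin(4) = min(1+mincoin(3)=1+2=3, 1+mincoin(2)=1+1=2) = 2
mincoin(5) = min(1+mincoin(4)=1+2=3, 1+mincoin(3)=1+2=3, 1+mincoin(0)=1+0=1) = 1
mincoin(6) = min(1+mincoin(5)=1+1=2, 1+mincoin(4)=1+2=3, 1+mincoin(1)=1+1=2) = 2
mincoin(7) = min(1+mincoin(6)=1+2=3, 1+mincoin(5)=1+1=2, 1+mincoin(2)=1+1=2) = 2
mincoin(8) = min(1+mincoin(7)=1+2=3, 1+mincoin(6)=1+2=3, 1+mincoin(3)=1+2=3) = 3
mincoin(9) = min(1+mincoin(8)=1+3=4, 1+mincoin(7)=1+2=3, 1+mincoin(4)=1+2=3) = 3
mincoin(10) = min(1+mincoin(9)=1+3=4, 1+mincoin(8)=1+3=4, 1+mincoin(5)=1+1=2) = 2
mincoin(11) = min(1+mincoin(10)=1+2=3, 1+mincoin(9)=1+3=4, 1+mincoin(6)=1+2=3) = 3
mincoin(12) = min(1+mincoin(11)=1+3=4, 1+mincoin(10)=1+2=3, 1+mincoin(7)=1+2=3) = 3
mincoin(13) = min(1+mincoin(12)=1+3=4, 1+mincoin(11)=1+3=4, 1+mincoin(8)=1+3=4) = 4
mincoin(14) = min(1+mincoin(13)=1+4=5, 1+mincoin(12)=1+3=4, 1+mincoin(9)=1+3=4) = 4
mincoin(15) = min(1+mincoin(14)=1+4=5, 1+mincoin(13)=1+4=5, 1+mincoin(10)=1+2=3) = 3
mincoin(16) = min(1+mincoin(15)=1+3=4, 1+mincoin(14)=1+4=5, 1+mincoin(11)=1+3=4) = 4
mincoin(17) = min(1+mincoin(16)=1+4=5, 1+mincoin(15)=1+3=4, 1+mincoin(12)=1+3=4) = 4
mincoin(18) = min(1+mincoin(17)=1+4=5, 1+mincoin(16)=1+4=5, 1+mincoin(13)=1+4=5) = 5
mincoin(19) = min(1+mincoin(18)=1+5=6, 1+mincoin(17)=1+4=5, 1+mincoin(14)=1+4=5) = 5
mincoin(20) = min(1+mincoin(19)=1+5=6, 1+mincoin(18)=1+5=6, 1+mincoin(15)=1+3=4) = 4

4


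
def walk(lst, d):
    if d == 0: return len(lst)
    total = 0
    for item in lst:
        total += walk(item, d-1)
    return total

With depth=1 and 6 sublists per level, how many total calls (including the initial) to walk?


At depth 0 (root): 1 call
At depth 1: each of 1 parents calls walk on 6 children = 6 calls
Total: 1 + 6 = 7

7


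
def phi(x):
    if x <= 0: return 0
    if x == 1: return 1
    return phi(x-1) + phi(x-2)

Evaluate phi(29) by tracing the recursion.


Computing phi(29) bottom-up:
phi(0) = 0
phi(1) = 1
phi(2) = phi(1) + phi(0) = 1 + 0 = 1
phi(3) = phi(2) + phi(1) = 1 + 1 = 2
phi(4) = phi(3) + phi(2) = 2 + 1 = 3
phi(5) = phi(4) + phi(3) = 3 + 2 = 5
phi(6) = phi(5) + phi(4) = 5 + 3 = 8
phi(7) = phi(6) + phi(5) = 8 + 5 = 13
phi(8) = phi(7) + phi(6) = 13 + 8 = 21
phi(9) = phi(8) + phi(7) = 21 + 13 = 34
phi(10) = phi(9) + phi(8) = 34 + 21 = 55
phi(11) = phi(10) + phi(9) = 55 + 34 = 89
phi(12) = phi(11) + phi(10) = 89 + 55 = 144
phi(13) = phi(12) + phi(11) = 144 + 89 = 233
phi(14) = phi(13) + phi(12) = 233 + 144 = 377
phi(15) = phi(14) + phi(13) = 377 + 233 = 610
phi(16) = phi(15) + phi(14) = 610 + 377 = 987
phi(17) = phi(16) + phi(15) = 987 + 610 = 1597
phi(18) = phi(17) + phi(16) = 1597 + 987 = 2584
phi(19) = phi(18) + phi(17) = 2584 + 1597 = 4181
phi(20) = phi(19) + phi(18) = 4181 + 2584 = 6765
phi(21) = phi(20) + phi(19) = 6765 + 4181 = 10946
phi(22) = phi(21) + phi(20) = 10946 + 6765 = 17711
phi(23) = phi(22) + phi(21) = 17711 + 10946 = 28657
phi(24) = phi(23) + phi(22) = 28657 + 17711 = 46368
phi(25) = phi(24) + phi(23) = 46368 + 28657 = 75025
phi(26) = phi(25) + phi(24) = 75025 + 46368 = 121393
phi(27) = phi(26) + phi(25) = 121393 + 75025 = 196418
phi(28) = phi(27) + phi(26) = 196418 + 121393 = 317811
phi(29) = phi(28) + phi(27) = 317811 + 196418 = 514229

514229


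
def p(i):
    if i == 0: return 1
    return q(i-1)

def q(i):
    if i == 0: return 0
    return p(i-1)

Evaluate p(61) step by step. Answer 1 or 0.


p(61) = q(60)
q(60) = p(59)
p(59) = q(58)
q(58) = p(57)
p(57) = q(56)
q(56) = p(55)
p(55) = q(54)
q(54) = p(53)
p(53) = q(52)
q(52) = p(51)
p(51) = q(50)
q(50) = p(49)
p(49) = q(48)
q(48) = p(47)
p(47) = q(46)
q(46) = p(45)
p(45) = q(44)
q(44) = p(43)
p(43) = q(42)
q(42) = p(41)
p(41) = q(40)
q(40) = p(39)
p(39) = q(38)
q(38) = p(37)
p(37) = q(36)
q(36) = p(35)
p(35) = q(34)
q(34) = p(33)
p(33) = q(32)
q(32) = p(31)
p(31) = q(30)
q(30) = p(29)
p(29) = q(28)
q(28) = p(27)
p(27) = q(26)
q(26) = p(25)
p(25) = q(24)
q(24) = p(23)
p(23) = q(22)
q(22) = p(21)
p(21) = q(20)
q(20) = p(19)
p(19) = q(18)
q(18) = p(17)
p(17) = q(16)
q(16) = p(15)
p(15) = q(14)
q(14) = p(13)
p(13) = q(12)
q(12) = p(11)
p(11) = q(10)
q(10) = p(9)
p(9) = q(8)
q(8) = p(7)
p(7) = q(6)
q(6) = p(5)
p(5) = q(4)
q(4) = p(3)
p(3) = q(2)
q(2) = p(1)
p(1) = q(0)
q(0) = 0  (base case)
Result: 0

0


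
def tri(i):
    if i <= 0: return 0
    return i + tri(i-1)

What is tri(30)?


tri(30)
= 30 + 29 + 28 + 27 + 26 + 25 + 24 + 23 + 22 + 21 + 20 + 19 + 18 + 17 + 16 + 15 + 14 + 13 + 12 + 11 + 10 + 9 + 8 + 7 + 6 + 5 + 4 + 3 + 2 + 1 + tri(0)
= 30 + 29 + 28 + 27 + 26 + 25 + 24 + 23 + 22 + 21 + 20 + 19 + 18 + 17 + 16 + 15 + 14 + 13 + 12 + 11 + 10 + 9 + 8 + 7 + 6 + 5 + 4 + 3 + 2 + 1 + 0
= 465

465


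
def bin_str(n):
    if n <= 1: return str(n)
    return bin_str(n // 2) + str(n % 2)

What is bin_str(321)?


bin_str(321) = bin_str(160) + '1'
bin_str(160) = bin_str(80) + '0'
bin_str(80) = bin_str(40) + '0'
bin_str(40) = bin_str(20) + '0'
bin_str(20) = bin_str(10) + '0'
bin_str(10) = bin_str(5) + '0'
bin_str(5) = bin_str(2) + '1'
bin_str(2) = bin_str(1) + '0'
bin_str(1) = '1'  (base case)
Concatenating: '1' + '0' + '1' + '0' + '0' + '0' + '0' + '0' + '1' = '101000001'

101000001


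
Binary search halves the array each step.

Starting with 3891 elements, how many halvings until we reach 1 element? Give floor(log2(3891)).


3891 / 2 = 1945
1945 / 2 = 972
972 / 2 = 486
486 / 2 = 243
243 / 2 = 121
121 / 2 = 60
60 / 2 = 30
30 / 2 = 15
15 / 2 = 7
7 / 2 = 3
3 / 2 = 1
Reached 1 after 11 halvings

11


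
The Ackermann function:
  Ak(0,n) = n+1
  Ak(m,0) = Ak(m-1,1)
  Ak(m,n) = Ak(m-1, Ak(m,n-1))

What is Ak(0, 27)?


Ak(0, 27) = 28
Result: Ak(0, 27) = 28

28


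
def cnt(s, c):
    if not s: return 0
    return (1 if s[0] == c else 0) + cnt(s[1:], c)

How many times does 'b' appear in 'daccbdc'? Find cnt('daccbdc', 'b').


s[0]='d' != 'b' -> 0
s[0]='a' != 'b' -> 0
s[0]='c' != 'b' -> 0
s[0]='c' != 'b' -> 0
s[0]='b' == 'b' -> 1
s[0]='d' != 'b' -> 0
s[0]='c' != 'b' -> 0
Sum: 0 + 0 + 0 + 0 + 1 + 0 + 0 = 1

1


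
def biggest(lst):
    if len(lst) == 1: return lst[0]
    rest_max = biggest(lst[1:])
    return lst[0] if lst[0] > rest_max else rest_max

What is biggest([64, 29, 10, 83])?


biggest([64, 29, 10, 83]): compare 64 with biggest([29, 10, 83])
biggest([29, 10, 83]): compare 29 with biggest([10, 83])
biggest([10, 83]): compare 10 with biggest([83])
biggest([83]) = 83  (base case)
Compare 10 with 83 -> 83
Compare 29 with 83 -> 83
Compare 64 with 83 -> 83

83


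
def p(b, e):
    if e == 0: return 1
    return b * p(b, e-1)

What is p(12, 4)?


p(12, 4)
= 12 * p(12, 3)
= 12 * 12 * p(12, 2)
= 12 * 12 * 12 * p(12, 1)
= 12 * 12 * 12 * 12 * p(12, 0)
= 12 * 12 * 12 * 12 * 1
= 20736

20736


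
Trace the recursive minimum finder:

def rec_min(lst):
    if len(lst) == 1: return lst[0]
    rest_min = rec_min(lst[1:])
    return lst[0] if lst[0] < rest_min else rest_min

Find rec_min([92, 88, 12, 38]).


rec_min([92, 88, 12, 38]): compare 92 with rec_min([88, 12, 38])
rec_min([88, 12, 38]): compare 88 with rec_min([12, 38])
rec_min([12, 38]): compare 12 with rec_min([38])
rec_min([38]) = 38  (base case)
Compare 12 with 38 -> 12
Compare 88 with 12 -> 12
Compare 92 with 12 -> 12

12


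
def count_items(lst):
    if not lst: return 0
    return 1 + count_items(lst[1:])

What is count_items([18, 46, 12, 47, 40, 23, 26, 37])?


count_items([18, 46, 12, 47, 40, 23, 26, 37]) = 1 + count_items([46, 12, 47, 40, 23, 26, 37])
count_items([46, 12, 47, 40, 23, 26, 37]) = 1 + count_items([12, 47, 40, 23, 26, 37])
count_items([12, 47, 40, 23, 26, 37]) = 1 + count_items([47, 40, 23, 26, 37])
count_items([47, 40, 23, 26, 37]) = 1 + count_items([40, 23, 26, 37])
count_items([40, 23, 26, 37]) = 1 + count_items([23, 26, 37])
count_items([23, 26, 37]) = 1 + count_items([26, 37])
count_items([26, 37]) = 1 + count_items([37])
count_items([37]) = 1 + count_items([])
count_items([]) = 0  (base case)
Unwinding: 1 + 1 + 1 + 1 + 1 + 1 + 1 + 1 + 0 = 8

8


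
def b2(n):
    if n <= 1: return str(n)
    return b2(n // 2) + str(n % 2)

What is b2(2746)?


b2(2746) = b2(1373) + '0'
b2(1373) = b2(686) + '1'
b2(686) = b2(343) + '0'
b2(343) = b2(171) + '1'
b2(171) = b2(85) + '1'
b2(85) = b2(42) + '1'
b2(42) = b2(21) + '0'
b2(21) = b2(10) + '1'
b2(10) = b2(5) + '0'
b2(5) = b2(2) + '1'
b2(2) = b2(1) + '0'
b2(1) = '1'  (base case)
Concatenating: '1' + '0' + '1' + '0' + '1' + '0' + '1' + '1' + '1' + '0' + '1' + '0' = '101010111010'

101010111010


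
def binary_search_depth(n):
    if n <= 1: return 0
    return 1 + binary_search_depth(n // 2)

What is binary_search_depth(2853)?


2853 / 2 = 1426
1426 / 2 = 713
713 / 2 = 356
356 / 2 = 178
178 / 2 = 89
89 / 2 = 44
44 / 2 = 22
22 / 2 = 11
11 / 2 = 5
5 / 2 = 2
2 / 2 = 1
Reached 1 after 11 halvings

11


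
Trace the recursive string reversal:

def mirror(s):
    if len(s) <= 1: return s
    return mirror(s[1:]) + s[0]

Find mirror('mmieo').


mirror('mmieo') = mirror('mieo') + 'm'
mirror('mieo') = mirror('ieo') + 'm'
mirror('ieo') = mirror('eo') + 'i'
mirror('eo') = mirror('o') + 'e'
mirror('o') = 'o'  (base case)
Concatenating: 'o' + 'e' + 'i' + 'm' + 'm' = 'oeimm'

oeimm


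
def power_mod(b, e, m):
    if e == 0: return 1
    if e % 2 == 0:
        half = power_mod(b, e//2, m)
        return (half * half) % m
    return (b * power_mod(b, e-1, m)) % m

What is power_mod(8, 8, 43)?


power_mod(8, 8, 43): e is even, compute power_mod(8, 4, 43)
  power_mod(8, 4, 43): e is even, compute power_mod(8, 2, 43)
    power_mod(8, 2, 43): e is even, compute power_mod(8, 1, 43)
      power_mod(8, 1, 43): e is odd, compute power_mod(8, 0, 43)
        power_mod(8, 0, 43) = 1
      (8 * 1) % 43 = 8
    half=8, (8*8) % 43 = 21
  half=21, (21*21) % 43 = 11
half=11, (11*11) % 43 = 35

35


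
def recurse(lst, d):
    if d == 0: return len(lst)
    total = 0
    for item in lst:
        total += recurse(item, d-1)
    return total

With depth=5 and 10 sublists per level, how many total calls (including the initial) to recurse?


At depth 0 (root): 1 call
At depth 1: each of 1 parents calls recurse on 10 children = 10 calls
At depth 2: each of 10 parents calls recurse on 10 children = 100 calls
At depth 3: each of 100 parents calls recurse on 10 children = 1000 calls
At depth 4: each of 1000 parents calls recurse on 10 children = 10000 calls
At depth 5: each of 10000 parents calls recurse on 10 children = 100000 calls
Total: 1 + 10 + 100 + 1000 + 10000 + 100000 = 111111

111111


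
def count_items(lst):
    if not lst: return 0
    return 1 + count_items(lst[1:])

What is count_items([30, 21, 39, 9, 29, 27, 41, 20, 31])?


count_items([30, 21, 39, 9, 29, 27, 41, 20, 31]) = 1 + count_items([21, 39, 9, 29, 27, 41, 20, 31])
count_items([21, 39, 9, 29, 27, 41, 20, 31]) = 1 + count_items([39, 9, 29, 27, 41, 20, 31])
count_items([39, 9, 29, 27, 41, 20, 31]) = 1 + count_items([9, 29, 27, 41, 20, 31])
count_items([9, 29, 27, 41, 20, 31]) = 1 + count_items([29, 27, 41, 20, 31])
count_items([29, 27, 41, 20, 31]) = 1 + count_items([27, 41, 20, 31])
count_items([27, 41, 20, 31]) = 1 + count_items([41, 20, 31])
count_items([41, 20, 31]) = 1 + count_items([20, 31])
count_items([20, 31]) = 1 + count_items([31])
count_items([31]) = 1 + count_items([])
count_items([]) = 0  (base case)
Unwinding: 1 + 1 + 1 + 1 + 1 + 1 + 1 + 1 + 1 + 0 = 9

9


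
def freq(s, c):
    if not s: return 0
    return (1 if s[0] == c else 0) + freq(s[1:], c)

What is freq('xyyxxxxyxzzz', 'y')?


s[0]='x' != 'y' -> 0
s[0]='y' == 'y' -> 1
s[0]='y' == 'y' -> 1
s[0]='x' != 'y' -> 0
s[0]='x' != 'y' -> 0
s[0]='x' != 'y' -> 0
s[0]='x' != 'y' -> 0
s[0]='y' == 'y' -> 1
s[0]='x' != 'y' -> 0
s[0]='z' != 'y' -> 0
s[0]='z' != 'y' -> 0
s[0]='z' != 'y' -> 0
Sum: 0 + 1 + 1 + 0 + 0 + 0 + 0 + 1 + 0 + 0 + 0 + 0 = 3

3


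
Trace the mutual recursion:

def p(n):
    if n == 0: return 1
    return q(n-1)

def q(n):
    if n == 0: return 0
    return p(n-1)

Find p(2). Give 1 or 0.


p(2) = q(1)
q(1) = p(0)
p(0) = 1  (base case)
Result: 1

1


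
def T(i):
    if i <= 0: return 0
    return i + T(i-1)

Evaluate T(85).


T(85)
= 85 + 84 + 83 + 82 + 81 + 80 + 79 + 78 + 77 + 76 + 75 + 74 + 73 + 72 + 71 + 70 + 69 + 68 + 67 + 66 + 65 + 64 + 63 + 62 + 61 + 60 + 59 + 58 + 57 + 56 + 55 + 54 + 53 + 52 + 51 + 50 + 49 + 48 + 47 + 46 + 45 + 44 + 43 + 42 + 41 + 40 + 39 + 38 + 37 + 36 + 35 + 34 + 33 + 32 + 31 + 30 + 29 + 28 + 27 + 26 + 25 + 24 + 23 + 22 + 21 + 20 + 19 + 18 + 17 + 16 + 15 + 14 + 13 + 12 + 11 + 10 + 9 + 8 + 7 + 6 + 5 + 4 + 3 + 2 + 1 + T(0)
= 85 + 84 + 83 + 82 + 81 + 80 + 79 + 78 + 77 + 76 + 75 + 74 + 73 + 72 + 71 + 70 + 69 + 68 + 67 + 66 + 65 + 64 + 63 + 62 + 61 + 60 + 59 + 58 + 57 + 56 + 55 + 54 + 53 + 52 + 51 + 50 + 49 + 48 + 47 + 46 + 45 + 44 + 43 + 42 + 41 + 40 + 39 + 38 + 37 + 36 + 35 + 34 + 33 + 32 + 31 + 30 + 29 + 28 + 27 + 26 + 25 + 24 + 23 + 22 + 21 + 20 + 19 + 18 + 17 + 16 + 15 + 14 + 13 + 12 + 11 + 10 + 9 + 8 + 7 + 6 + 5 + 4 + 3 + 2 + 1 + 0
= 3655

3655


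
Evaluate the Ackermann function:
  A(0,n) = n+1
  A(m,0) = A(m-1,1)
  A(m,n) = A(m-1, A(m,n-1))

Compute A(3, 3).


A(3, 3) = A(2, A(3, 2))
  A(3, 2) = A(2, A(3, 1))
    A(3, 1) = A(2, A(3, 0))
      A(3, 0) = A(2, 1)
        A(2, 1) = A(1, A(2, 0))
          A(2, 0) = A(1, 1)
          A(1, 1) = A(0, A(1, 0))
          A(1, 0) = A(0, 1)
          A(0, 1) = 2
            = A(0, 2)
          A(0, 2) = 3
          = A(1, 3)
          A(1, 3) = A(0, A(1, 2))
          A(1, 2) = A(0, A(1, 1))
          A(1, 1) = A(0, A(1, 0))
          A(1, 0) = A(0, 1)
          A(0, 1) = 2
            = A(0, 2)
          A(0, 2) = 3
            = A(0, 3)
          A(0, 3) = 4
            = A(0, 4)
          A(0, 4) = 5
      = A(2, 5)
      A(2, 5) = A(1, A(2, 4))
... (trace truncated)
Result: A(3, 3) = 61

61


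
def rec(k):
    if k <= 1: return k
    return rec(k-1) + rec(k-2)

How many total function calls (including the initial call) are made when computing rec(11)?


Let C(n) = total calls for rec(n)
C(0) = 1, C(1) = 1
C(2) = 1 + C(1) + C(0) = 1 + 1 + 1 = 3
C(3) = 1 + C(2) + C(1) = 1 + 3 + 1 = 5
C(4) = 1 + C(3) + C(2) = 1 + 5 + 3 = 9
C(5) = 1 + C(4) + C(3) = 1 + 9 + 5 = 15
C(6) = 1 + C(5) + C(4) = 1 + 15 + 9 = 25
C(7) = 1 + C(6) + C(5) = 1 + 25 + 15 = 41
C(8) = 1 + C(7) + C(6) = 1 + 41 + 25 = 67
C(9) = 1 + C(8) + C(7) = 1 + 67 + 41 = 109
C(10) = 1 + C(9) + C(8) = 1 + 109 + 67 = 177
C(11) = 1 + C(10) + C(9) = 1 + 177 + 109 = 287

287


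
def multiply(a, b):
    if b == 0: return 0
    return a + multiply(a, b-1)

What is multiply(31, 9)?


multiply(31, 9) = 31 + multiply(31, 8)
multiply(31, 8) = 31 + multiply(31, 7)
multiply(31, 7) = 31 + multiply(31, 6)
multiply(31, 6) = 31 + multiply(31, 5)
multiply(31, 5) = 31 + multiply(31, 4)
multiply(31, 4) = 31 + multiply(31, 3)
multiply(31, 3) = 31 + multiply(31, 2)
multiply(31, 2) = 31 + multiply(31, 1)
multiply(31, 1) = 31 + multiply(31, 0)
multiply(31, 0) = 0  (base case)
Total: 31 + 31 + 31 + 31 + 31 + 31 + 31 + 31 + 31 + 0 = 279

279


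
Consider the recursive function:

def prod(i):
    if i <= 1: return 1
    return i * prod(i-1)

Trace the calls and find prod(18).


prod(18)
= 18 * prod(17)
= 18 * 17 * prod(16)
= 18 * 17 * 16 * prod(15)
= 18 * 17 * 16 * 15 * prod(14)
= 18 * 17 * 16 * 15 * 14 * prod(13)
= 18 * 17 * 16 * 15 * 14 * 13 * prod(12)
= 18 * 17 * 16 * 15 * 14 * 13 * 12 * prod(11)
= 18 * 17 * 16 * 15 * 14 * 13 * 12 * 11 * prod(10)
= 18 * 17 * 16 * 15 * 14 * 13 * 12 * 11 * 10 * prod(9)
= 18 * 17 * 16 * 15 * 14 * 13 * 12 * 11 * 10 * 9 * prod(8)
= 18 * 17 * 16 * 15 * 14 * 13 * 12 * 11 * 10 * 9 * 8 * prod(7)
= 18 * 17 * 16 * 15 * 14 * 13 * 12 * 11 * 10 * 9 * 8 * 7 * prod(6)
= 18 * 17 * 16 * 15 * 14 * 13 * 12 * 11 * 10 * 9 * 8 * 7 * 6 * prod(5)
= 18 * 17 * 16 * 15 * 14 * 13 * 12 * 11 * 10 * 9 * 8 * 7 * 6 * 5 * prod(4)
= 18 * 17 * 16 * 15 * 14 * 13 * 12 * 11 * 10 * 9 * 8 * 7 * 6 * 5 * 4 * prod(3)
= 18 * 17 * 16 * 15 * 14 * 13 * 12 * 11 * 10 * 9 * 8 * 7 * 6 * 5 * 4 * 3 * prod(2)
= 18 * 17 * 16 * 15 * 14 * 13 * 12 * 11 * 10 * 9 * 8 * 7 * 6 * 5 * 4 * 3 * 2 * prod(1)
= 18 * 17 * 16 * 15 * 14 * 13 * 12 * 11 * 10 * 9 * 8 * 7 * 6 * 5 * 4 * 3 * 2 * 1
= 6402373705728000

6402373705728000


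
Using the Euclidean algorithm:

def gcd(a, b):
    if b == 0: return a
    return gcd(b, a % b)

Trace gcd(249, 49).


gcd(249, 49) = gcd(49, 4)
gcd(49, 4) = gcd(4, 1)
gcd(4, 1) = gcd(1, 0)
gcd(1, 0) = 1  (base case)

1


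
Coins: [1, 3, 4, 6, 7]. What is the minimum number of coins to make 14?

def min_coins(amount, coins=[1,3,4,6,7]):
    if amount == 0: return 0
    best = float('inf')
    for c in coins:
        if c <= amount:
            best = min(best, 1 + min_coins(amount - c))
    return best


Building up with DP:
min_coins(0) = 0
min_coins(1) = min(1+min_coins(0)=1+0=1) = 1
min_coins(2) = min(1+min_coins(1)=1+1=2) = 2
min_coins(3) = min(1+min_coins(2)=1+2=3, 1+min_coins(0)=1+0=1) = 1
min_coins(4) = min(1+min_coins(3)=1+1=2, 1+min_coins(1)=1+1=2, 1+min_coins(0)=1+0=1) = 1
min_coins(5) = min(1+min_coins(4)=1+1=2, 1+min_coins(2)=1+2=3, 1+min_coins(1)=1+1=2) = 2
min_coins(6) = min(1+min_coins(5)=1+2=3, 1+min_coins(3)=1+1=2, 1+min_coins(2)=1+2=3, 1+min_coins(0)=1+0=1) = 1
min_coins(7) = min(1+min_coins(6)=1+1=2, 1+min_coins(4)=1+1=2, 1+min_coins(3)=1+1=2, 1+min_coins(1)=1+1=2, 1+min_coins(0)=1+0=1) = 1
min_coins(8) = min(1+min_coins(7)=1+1=2, 1+min_coins(5)=1+2=3, 1+min_coins(4)=1+1=2, 1+min_coins(2)=1+2=3, 1+min_coins(1)=1+1=2) = 2
min_coins(9) = min(1+min_coins(8)=1+2=3, 1+min_coins(6)=1+1=2, 1+min_coins(5)=1+2=3, 1+min_coins(3)=1+1=2, 1+min_coins(2)=1+2=3) = 2
min_coins(10) = min(1+min_coins(9)=1+2=3, 1+min_coins(7)=1+1=2, 1+min_coins(6)=1+1=2, 1+min_coins(4)=1+1=2, 1+min_coins(3)=1+1=2) = 2
min_coins(11) = min(1+min_coins(10)=1+2=3, 1+min_coins(8)=1+2=3, 1+min_coins(7)=1+1=2, 1+min_coins(5)=1+2=3, 1+min_coins(4)=1+1=2) = 2
min_coins(12) = min(1+min_coins(11)=1+2=3, 1+min_coins(9)=1+2=3, 1+min_coins(8)=1+2=3, 1+min_coins(6)=1+1=2, 1+min_coins(5)=1+2=3) = 2
min_coins(13) = min(1+min_coins(12)=1+2=3, 1+min_coins(10)=1+2=3, 1+min_coins(9)=1+2=3, 1+min_coins(7)=1+1=2, 1+min_coins(6)=1+1=2) = 2
min_coins(14) = min(1+min_coins(13)=1+2=3, 1+min_coins(11)=1+2=3, 1+min_coins(10)=1+2=3, 1+min_coins(8)=1+2=3, 1+min_coins(7)=1+1=2) = 2

2


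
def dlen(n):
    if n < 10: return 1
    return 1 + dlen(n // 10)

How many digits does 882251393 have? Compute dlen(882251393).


dlen(882251393) = 1 + dlen(88225139)
dlen(88225139) = 1 + dlen(8822513)
dlen(8822513) = 1 + dlen(882251)
dlen(882251) = 1 + dlen(88225)
dlen(88225) = 1 + dlen(8822)
dlen(8822) = 1 + dlen(882)
dlen(882) = 1 + dlen(88)
dlen(88) = 1 + dlen(8)
dlen(8) = 1  (base case: 8 < 10)
Unwinding: 1 + 1 + 1 + 1 + 1 + 1 + 1 + 1 + 1 = 9

9


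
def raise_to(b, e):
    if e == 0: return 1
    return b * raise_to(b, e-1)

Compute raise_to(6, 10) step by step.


raise_to(6, 10)
= 6 * raise_to(6, 9)
= 6 * 6 * raise_to(6, 8)
= 6 * 6 * 6 * raise_to(6, 7)
= 6 * 6 * 6 * 6 * raise_to(6, 6)
= 6 * 6 * 6 * 6 * 6 * raise_to(6, 5)
= 6 * 6 * 6 * 6 * 6 * 6 * raise_to(6, 4)
= 6 * 6 * 6 * 6 * 6 * 6 * 6 * raise_to(6, 3)
= 6 * 6 * 6 * 6 * 6 * 6 * 6 * 6 * raise_to(6, 2)
= 6 * 6 * 6 * 6 * 6 * 6 * 6 * 6 * 6 * raise_to(6, 1)
= 6 * 6 * 6 * 6 * 6 * 6 * 6 * 6 * 6 * 6 * raise_to(6, 0)
= 6 * 6 * 6 * 6 * 6 * 6 * 6 * 6 * 6 * 6 * 1
= 60466176

60466176


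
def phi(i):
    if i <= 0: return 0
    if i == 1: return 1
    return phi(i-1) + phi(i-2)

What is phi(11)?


Computing phi(11) bottom-up:
phi(0) = 0
phi(1) = 1
phi(2) = phi(1) + phi(0) = 1 + 0 = 1
phi(3) = phi(2) + phi(1) = 1 + 1 = 2
phi(4) = phi(3) + phi(2) = 2 + 1 = 3
phi(5) = phi(4) + phi(3) = 3 + 2 = 5
phi(6) = phi(5) + phi(4) = 5 + 3 = 8
phi(7) = phi(6) + phi(5) = 8 + 5 = 13
phi(8) = phi(7) + phi(6) = 13 + 8 = 21
phi(9) = phi(8) + phi(7) = 21 + 13 = 34
phi(10) = phi(9) + phi(8) = 34 + 21 = 55
phi(11) = phi(10) + phi(9) = 55 + 34 = 89

89


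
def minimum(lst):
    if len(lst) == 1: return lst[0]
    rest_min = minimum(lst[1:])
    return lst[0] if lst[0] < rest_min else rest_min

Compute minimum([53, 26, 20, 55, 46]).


minimum([53, 26, 20, 55, 46]): compare 53 with minimum([26, 20, 55, 46])
minimum([26, 20, 55, 46]): compare 26 with minimum([20, 55, 46])
minimum([20, 55, 46]): compare 20 with minimum([55, 46])
minimum([55, 46]): compare 55 with minimum([46])
minimum([46]) = 46  (base case)
Compare 55 with 46 -> 46
Compare 20 with 46 -> 20
Compare 26 with 20 -> 20
Compare 53 with 20 -> 20

20


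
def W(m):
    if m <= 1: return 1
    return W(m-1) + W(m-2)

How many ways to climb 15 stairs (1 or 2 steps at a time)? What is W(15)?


Building up from base cases:
W(0) = 1
W(1) = 1
W(2) = W(1) + W(0) = 1 + 1 = 2
W(3) = W(2) + W(1) = 2 + 1 = 3
W(4) = W(3) + W(2) = 3 + 2 = 5
W(5) = W(4) + W(3) = 5 + 3 = 8
W(6) = W(5) + W(4) = 8 + 5 = 13
W(7) = W(6) + W(5) = 13 + 8 = 21
W(8) = W(7) + W(6) = 21 + 13 = 34
W(9) = W(8) + W(7) = 34 + 21 = 55
W(10) = W(9) + W(8) = 55 + 34 = 89
W(11) = W(10) + W(9) = 89 + 55 = 144
W(12) = W(11) + W(10) = 144 + 89 = 233
W(13) = W(12) + W(11) = 233 + 144 = 377
W(14) = W(13) + W(12) = 377 + 233 = 610
W(15) = W(14) + W(13) = 610 + 377 = 987

987


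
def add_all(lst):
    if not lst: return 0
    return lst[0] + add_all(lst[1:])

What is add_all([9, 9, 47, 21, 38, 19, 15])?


add_all([9, 9, 47, 21, 38, 19, 15]) = 9 + add_all([9, 47, 21, 38, 19, 15])
add_all([9, 47, 21, 38, 19, 15]) = 9 + add_all([47, 21, 38, 19, 15])
add_all([47, 21, 38, 19, 15]) = 47 + add_all([21, 38, 19, 15])
add_all([21, 38, 19, 15]) = 21 + add_all([38, 19, 15])
add_all([38, 19, 15]) = 38 + add_all([19, 15])
add_all([19, 15]) = 19 + add_all([15])
add_all([15]) = 15 + add_all([])
add_all([]) = 0  (base case)
Total: 9 + 9 + 47 + 21 + 38 + 19 + 15 + 0 = 158

158
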